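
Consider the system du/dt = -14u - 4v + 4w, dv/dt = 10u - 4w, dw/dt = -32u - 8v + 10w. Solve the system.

Coefficient matrix A = [[-14, -4, 4], [10, 0, -4], [-32, -8, 10]].
det(A - λI) = 0 gives eigenvalues λ = -2, -4, 2.
For λ=-2: eigenvector (-1,1,-2).
For λ=-4: eigenvector (-2,1,-4).
For λ=2: eigenvector (1,-1,3).
General solution: C_1e^(-2t)(-1,1,-2) + C_2e^(-4t)(-2,1,-4) + C_3e^(2t)(1,-1,3).

u(t) = -C_1e^(-2t) - 2C_2e^(-4t) + C_3e^(2t), v(t) = C_1e^(-2t) + C_2e^(-4t) - C_3e^(2t), w(t) = -2C_1e^(-2t) - 4C_2e^(-4t) + 3C_3e^(2t)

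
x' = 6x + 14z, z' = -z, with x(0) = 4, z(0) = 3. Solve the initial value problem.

Coefficient matrix A = [[6, 14], [0, -1]].
Characteristic polynomial det(A - λI) = λ^2 - 5λ - 6 = 0.
Eigenvalues λ = 6, -1.
For λ=6: (A-λI) row 1 is [0, 14], so an eigenvector is (1, 0).
For λ=-1: (A-λI) row 1 is [7, 14], so an eigenvector is (-2, 1).
General solution: c_1e^(6t)(1,0) + c_2e^(-t)(-2,1).
Applying x(0)=4, z(0)=3 gives c_1=10, c_2=3.

x(t) = 10e^(6t) - 6e^(-t), z(t) = 3e^(-t)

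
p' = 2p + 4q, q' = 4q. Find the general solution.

Coefficient matrix A = [[2, 4], [0, 4]].
Characteristic polynomial det(A - λI) = λ^2 - 6λ + 8 = 0.
Eigenvalues λ = 2, 4.
For λ=2: (A-λI) row 1 is [0, 4], so an eigenvector is (-1, 0).
For λ=4: (A-λI) row 1 is [-2, 4], so an eigenvector is (-2, -1).
General solution: K_1e^(2t)(-1,0) + K_2e^(4t)(-2,-1).

p(t) = -K_1e^(2t) - 2K_2e^(4t), q(t) = -K_2e^(4t)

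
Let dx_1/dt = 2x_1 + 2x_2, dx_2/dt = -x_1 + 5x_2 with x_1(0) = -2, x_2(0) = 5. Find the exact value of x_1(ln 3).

594

A = [[2,2],[-1,5]]; eigenvalues λ = 3, 4.
Eigenvectors: (-2,-1) for λ=3, (-1,-1) for λ=4.
From the initial condition, c_1 = 7, c_2 = -12.
x_1(ln 3) = (7)(3^3)(-2) + (-12)(3^4)(-1) = 594.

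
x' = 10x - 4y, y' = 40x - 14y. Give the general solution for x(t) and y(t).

x(t) = c_1e^(-2t)sin(4t) - c_2e^(-2t)cos(4t), y(t) = 3c_1e^(-2t)sin(4t) - c_1e^(-2t)cos(4t) - c_2e^(-2t)sin(4t) - 3c_2e^(-2t)cos(4t)

Coefficient matrix A = [[10, -4], [40, -14]].
Characteristic polynomial det(A - λI) = λ^2 + 4λ + 20 = 0.
Eigenvalues λ = -2 ± 4i (complex conjugate pair).
For λ=-2+4i: an eigenvector is (0,-1) - i(1,3) = (0 - i, -1 - 3i).
A real fundamental pair from Re and Im of e^((-2+4i)t)v: X_1 = e^(-2t)(cos(4t)·(0,-1) + sin(4t)·(1,3)), X_2 = e^(-2t)(sin(4t)·(0,-1) - cos(4t)·(1,3)).
General solution: c_1X_1 + c_2X_2.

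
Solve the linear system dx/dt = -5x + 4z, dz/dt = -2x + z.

x(t) = -C_1e^(-t) + 2C_2e^(-3t), z(t) = -C_1e^(-t) + C_2e^(-3t)

Coefficient matrix A = [[-5, 4], [-2, 1]].
Characteristic polynomial det(A - λI) = λ^2 + 4λ + 3 = 0.
Eigenvalues λ = -1, -3.
For λ=-1: (A-λI) row 1 is [-4, 4], so an eigenvector is (-1, -1).
For λ=-3: (A-λI) row 1 is [-2, 4], so an eigenvector is (2, 1).
General solution: C_1e^(-t)(-1,-1) + C_2e^(-3t)(2,1).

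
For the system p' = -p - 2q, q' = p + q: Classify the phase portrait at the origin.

A = [[-1,-2],[1,1]]; det(A-λI) = λ^2 + 1.
λ = 0 ± i: zero real part.

center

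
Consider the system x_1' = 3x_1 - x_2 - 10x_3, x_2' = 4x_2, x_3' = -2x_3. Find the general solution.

x_1(t) = -K_1e^(4t) + K_2e^(3t) + 2K_3e^(-2t), x_2(t) = K_1e^(4t), x_3(t) = K_3e^(-2t)

Coefficient matrix A = [[3, -1, -10], [0, 4, 0], [0, 0, -2]].
det(A - λI) = 0 gives eigenvalues λ = 4, 3, -2.
For λ=4: eigenvector (-1,1,0).
For λ=3: eigenvector (1,0,0).
For λ=-2: eigenvector (2,0,1).
General solution: K_1e^(4t)(-1,1,0) + K_2e^(3t)(1,0,0) + K_3e^(-2t)(2,0,1).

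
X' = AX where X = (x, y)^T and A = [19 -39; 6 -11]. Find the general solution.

x(t) = 2C_1e^(4t)sin(3t) + 3C_1e^(4t)cos(3t) + 3C_2e^(4t)sin(3t) - 2C_2e^(4t)cos(3t), y(t) = C_1e^(4t)sin(3t) + C_1e^(4t)cos(3t) + C_2e^(4t)sin(3t) - C_2e^(4t)cos(3t)

Coefficient matrix A = [[19, -39], [6, -11]].
Characteristic polynomial det(A - λI) = λ^2 - 8λ + 25 = 0.
Eigenvalues λ = 4 ± 3i (complex conjugate pair).
For λ=4+3i: an eigenvector is (3,1) - i(2,1) = (3 - 2i, 1 - i).
A real fundamental pair from Re and Im of e^((4+3i)t)v: X_1 = e^(4t)(cos(3t)·(3,1) + sin(3t)·(2,1)), X_2 = e^(4t)(sin(3t)·(3,1) - cos(3t)·(2,1)).
General solution: C_1X_1 + C_2X_2.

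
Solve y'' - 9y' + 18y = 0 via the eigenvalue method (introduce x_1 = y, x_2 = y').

y(t) = c_1e^(3t) + c_2e^(6t)

Let x_1 = y, x_2 = y'. Then x_1' = x_2 and x_2' = -18x_1 + 9x_2.
A = [[0,1],[-18,9]]; det(A-λI) = λ^2 - 9λ + 18.
Eigenvalues λ = 3, 6 with eigenvectors (1,3), (1,6).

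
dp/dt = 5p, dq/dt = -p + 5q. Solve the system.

Coefficient matrix A = [[5, 0], [-1, 5]].
Characteristic polynomial det(A - λI) = λ^2 - 10λ + 25 = 0.
Single eigenvalue λ = 5 with algebraic multiplicity 2.
Eigenvector v = (0,-1); generalized eigenvector w with (A-λI)w=v is (1,-1).
General solution: e^(5t)[c_1·v + c_2·(t·v + w)].

p(t) = c_2e^(5t), q(t) = -c_1e^(5t) - c_2te^(5t) - c_2e^(5t)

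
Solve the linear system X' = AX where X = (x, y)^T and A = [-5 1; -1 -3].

Coefficient matrix A = [[-5, 1], [-1, -3]].
Characteristic polynomial det(A - λI) = λ^2 + 8λ + 16 = 0.
Single eigenvalue λ = -4 with algebraic multiplicity 2.
Eigenvector v = (-1,-1); generalized eigenvector w with (A-λI)w=v is (-2,-3).
General solution: e^(-4t)[c_1·v + c_2·(t·v + w)].

x(t) = -c_1e^(-4t) - c_2te^(-4t) - 2c_2e^(-4t), y(t) = -c_1e^(-4t) - c_2te^(-4t) - 3c_2e^(-4t)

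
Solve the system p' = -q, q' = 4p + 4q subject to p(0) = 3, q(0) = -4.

p(t) = -2te^(2t) + 3e^(2t), q(t) = 4te^(2t) - 4e^(2t)

Coefficient matrix A = [[0, -1], [4, 4]].
Characteristic polynomial det(A - λI) = λ^2 - 4λ + 4 = 0.
Single eigenvalue λ = 2 with algebraic multiplicity 2.
Eigenvector v = (-1,2); generalized eigenvector w with (A-λI)w=v is (-1,3).
General solution: e^(2t)[C_1·v + C_2·(t·v + w)].
Applying p(0)=3, q(0)=-4 gives C_1=-5, C_2=2.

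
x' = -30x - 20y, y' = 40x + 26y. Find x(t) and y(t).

x(t) = -K_1e^(-2t)sin(4t) - 2K_1e^(-2t)cos(4t) - 2K_2e^(-2t)sin(4t) + K_2e^(-2t)cos(4t), y(t) = K_1e^(-2t)sin(4t) + 3K_1e^(-2t)cos(4t) + 3K_2e^(-2t)sin(4t) - K_2e^(-2t)cos(4t)

Coefficient matrix A = [[-30, -20], [40, 26]].
Characteristic polynomial det(A - λI) = λ^2 + 4λ + 20 = 0.
Eigenvalues λ = -2 ± 4i (complex conjugate pair).
For λ=-2+4i: an eigenvector is (-2,3) - i(-1,1) = (-2 + i, 3 - i).
A real fundamental pair from Re and Im of e^((-2+4i)t)v: X_1 = e^(-2t)(cos(4t)·(-2,3) + sin(4t)·(-1,1)), X_2 = e^(-2t)(sin(4t)·(-2,3) - cos(4t)·(-1,1)).
General solution: K_1X_1 + K_2X_2.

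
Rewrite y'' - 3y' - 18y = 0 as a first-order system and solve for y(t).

Let x_1 = y, x_2 = y'. Then x_1' = x_2 and x_2' = 18x_1 + 3x_2.
A = [[0,1],[18,3]]; det(A-λI) = λ^2 - 3λ - 18.
Eigenvalues λ = 6, -3 with eigenvectors (1,6), (1,-3).

y(t) = C_1e^(6t) + C_2e^(-3t)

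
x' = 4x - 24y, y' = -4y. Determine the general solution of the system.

x(t) = -c_1e^(4t) + 3c_2e^(-4t), y(t) = c_2e^(-4t)

Coefficient matrix A = [[4, -24], [0, -4]].
Characteristic polynomial det(A - λI) = λ^2 - 16 = 0.
Eigenvalues λ = 4, -4.
For λ=4: (A-λI) row 1 is [0, -24], so an eigenvector is (-1, 0).
For λ=-4: (A-λI) row 1 is [8, -24], so an eigenvector is (3, 1).
General solution: c_1e^(4t)(-1,0) + c_2e^(-4t)(3,1).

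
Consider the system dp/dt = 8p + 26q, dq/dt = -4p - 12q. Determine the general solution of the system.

p(t) = 2c_1e^(-2t)sin(2t) + 3c_1e^(-2t)cos(2t) + 3c_2e^(-2t)sin(2t) - 2c_2e^(-2t)cos(2t), q(t) = -c_1e^(-2t)sin(2t) - c_1e^(-2t)cos(2t) - c_2e^(-2t)sin(2t) + c_2e^(-2t)cos(2t)

Coefficient matrix A = [[8, 26], [-4, -12]].
Characteristic polynomial det(A - λI) = λ^2 + 4λ + 8 = 0.
Eigenvalues λ = -2 ± 2i (complex conjugate pair).
For λ=-2+2i: an eigenvector is (3,-1) - i(2,-1) = (3 - 2i, -1 + i).
A real fundamental pair from Re and Im of e^((-2+2i)t)v: X_1 = e^(-2t)(cos(2t)·(3,-1) + sin(2t)·(2,-1)), X_2 = e^(-2t)(sin(2t)·(3,-1) - cos(2t)·(2,-1)).
General solution: c_1X_1 + c_2X_2.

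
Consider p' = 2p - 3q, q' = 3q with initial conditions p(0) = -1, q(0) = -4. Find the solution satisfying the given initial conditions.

p(t) = 12e^(3t) - 13e^(2t), q(t) = -4e^(3t)

Coefficient matrix A = [[2, -3], [0, 3]].
Characteristic polynomial det(A - λI) = λ^2 - 5λ + 6 = 0.
Eigenvalues λ = 3, 2.
For λ=3: (A-λI) row 1 is [-1, -3], so an eigenvector is (3, -1).
For λ=2: (A-λI) row 1 is [0, -3], so an eigenvector is (-1, 0).
General solution: C_1e^(3t)(3,-1) + C_2e^(2t)(-1,0).
Applying p(0)=-1, q(0)=-4 gives C_1=4, C_2=13.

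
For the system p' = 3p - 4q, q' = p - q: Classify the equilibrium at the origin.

A = [[3,-4],[1,-1]]; det(A-λI) = λ^2 - 2λ + 1.
repeated λ = 1 with a single eigenvector.

unstable improper node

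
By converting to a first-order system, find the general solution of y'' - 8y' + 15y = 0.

y(t) = K_1e^(5t) + K_2e^(3t)

Let x_1 = y, x_2 = y'. Then x_1' = x_2 and x_2' = -15x_1 + 8x_2.
A = [[0,1],[-15,8]]; det(A-λI) = λ^2 - 8λ + 15.
Eigenvalues λ = 5, 3 with eigenvectors (1,5), (1,3).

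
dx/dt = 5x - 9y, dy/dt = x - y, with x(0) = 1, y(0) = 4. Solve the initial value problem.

Coefficient matrix A = [[5, -9], [1, -1]].
Characteristic polynomial det(A - λI) = λ^2 - 4λ + 4 = 0.
Single eigenvalue λ = 2 with algebraic multiplicity 2.
Eigenvector v = (3,1); generalized eigenvector w with (A-λI)w=v is (1,0).
General solution: e^(2t)[C_1·v + C_2·(t·v + w)].
Applying x(0)=1, y(0)=4 gives C_1=4, C_2=-11.

x(t) = -33te^(2t) + e^(2t), y(t) = -11te^(2t) + 4e^(2t)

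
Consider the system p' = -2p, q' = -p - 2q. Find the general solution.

Coefficient matrix A = [[-2, 0], [-1, -2]].
Characteristic polynomial det(A - λI) = λ^2 + 4λ + 4 = 0.
Single eigenvalue λ = -2 with algebraic multiplicity 2.
Eigenvector v = (0,1); generalized eigenvector w with (A-λI)w=v is (-1,2).
General solution: e^(-2t)[K_1·v + K_2·(t·v + w)].

p(t) = -K_2e^(-2t), q(t) = K_1e^(-2t) + K_2te^(-2t) + 2K_2e^(-2t)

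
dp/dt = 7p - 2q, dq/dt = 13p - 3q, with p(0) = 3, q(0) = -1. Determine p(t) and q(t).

Coefficient matrix A = [[7, -2], [13, -3]].
Characteristic polynomial det(A - λI) = λ^2 - 4λ + 5 = 0.
Eigenvalues λ = 2 ± i (complex conjugate pair).
For λ=2+i: an eigenvector is (-1,-2) - i(-1,-3) = (-1 + i, -2 + 3i).
A real fundamental pair from Re and Im of e^((2+i)t)v: X_1 = e^(2t)(cos(t)·(-1,-2) + sin(t)·(-1,-3)), X_2 = e^(2t)(sin(t)·(-1,-2) - cos(t)·(-1,-3)).
General solution: K_1X_1 + K_2X_2.
Applying p(0)=3, q(0)=-1 gives K_1=-10, K_2=-7.

p(t) = 17e^(2t)sin(t) + 3e^(2t)cos(t), q(t) = 44e^(2t)sin(t) - e^(2t)cos(t)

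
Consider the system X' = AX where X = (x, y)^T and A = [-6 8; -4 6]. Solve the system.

Coefficient matrix A = [[-6, 8], [-4, 6]].
Characteristic polynomial det(A - λI) = λ^2 - 4 = 0.
Eigenvalues λ = -2, 2.
For λ=-2: (A-λI) row 1 is [-4, 8], so an eigenvector is (2, 1).
For λ=2: (A-λI) row 1 is [-8, 8], so an eigenvector is (-1, -1).
General solution: K_1e^(-2t)(2,1) + K_2e^(2t)(-1,-1).

x(t) = 2K_1e^(-2t) - K_2e^(2t), y(t) = K_1e^(-2t) - K_2e^(2t)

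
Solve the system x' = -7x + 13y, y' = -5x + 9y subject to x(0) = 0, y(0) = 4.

Coefficient matrix A = [[-7, 13], [-5, 9]].
Characteristic polynomial det(A - λI) = λ^2 - 2λ + 2 = 0.
Eigenvalues λ = 1 ± i (complex conjugate pair).
For λ=1+i: an eigenvector is (-3,-2) - i(-2,-1) = (-3 + 2i, -2 + i).
A real fundamental pair from Re and Im of e^((1+i)t)v: X_1 = e^(t)(cos(t)·(-3,-2) + sin(t)·(-2,-1)), X_2 = e^(t)(sin(t)·(-3,-2) - cos(t)·(-2,-1)).
General solution: c_1X_1 + c_2X_2.
Applying x(0)=0, y(0)=4 gives c_1=-8, c_2=-12.

x(t) = 52e^(t)sin(t), y(t) = 32e^(t)sin(t) + 4e^(t)cos(t)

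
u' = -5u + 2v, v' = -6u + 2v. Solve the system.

Coefficient matrix A = [[-5, 2], [-6, 2]].
Characteristic polynomial det(A - λI) = λ^2 + 3λ + 2 = 0.
Eigenvalues λ = -2, -1.
For λ=-2: (A-λI) row 1 is [-3, 2], so an eigenvector is (2, 3).
For λ=-1: (A-λI) row 1 is [-4, 2], so an eigenvector is (-1, -2).
General solution: C_1e^(-2t)(2,3) + C_2e^(-t)(-1,-2).

u(t) = 2C_1e^(-2t) - C_2e^(-t), v(t) = 3C_1e^(-2t) - 2C_2e^(-t)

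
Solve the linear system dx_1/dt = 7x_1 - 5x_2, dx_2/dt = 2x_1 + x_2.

x_1(t) = -K_1e^(4t)sin(t) - 2K_1e^(4t)cos(t) - 2K_2e^(4t)sin(t) + K_2e^(4t)cos(t), x_2(t) = -K_1e^(4t)sin(t) - K_1e^(4t)cos(t) - K_2e^(4t)sin(t) + K_2e^(4t)cos(t)

Coefficient matrix A = [[7, -5], [2, 1]].
Characteristic polynomial det(A - λI) = λ^2 - 8λ + 17 = 0.
Eigenvalues λ = 4 ± i (complex conjugate pair).
For λ=4+i: an eigenvector is (-2,-1) - i(-1,-1) = (-2 + i, -1 + i).
A real fundamental pair from Re and Im of e^((4+i)t)v: X_1 = e^(4t)(cos(t)·(-2,-1) + sin(t)·(-1,-1)), X_2 = e^(4t)(sin(t)·(-2,-1) - cos(t)·(-1,-1)).
General solution: K_1X_1 + K_2X_2.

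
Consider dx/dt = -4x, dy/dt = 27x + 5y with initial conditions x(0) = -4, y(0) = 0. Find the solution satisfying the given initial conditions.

Coefficient matrix A = [[-4, 0], [27, 5]].
Characteristic polynomial det(A - λI) = λ^2 - λ - 20 = 0.
Eigenvalues λ = -4, 5.
For λ=-4: (A-λI) row 2 is [27, 9], so an eigenvector is (-1, 3).
For λ=5: (A-λI) row 1 is [-9, 0], so an eigenvector is (0, 1).
General solution: K_1e^(-4t)(-1,3) + K_2e^(5t)(0,1).
Applying x(0)=-4, y(0)=0 gives K_1=4, K_2=-12.

x(t) = -4e^(-4t), y(t) = -12e^(5t) + 12e^(-4t)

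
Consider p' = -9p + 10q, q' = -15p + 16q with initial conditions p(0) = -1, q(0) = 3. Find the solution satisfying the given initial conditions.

p(t) = 8e^(6t) - 9e^(t), q(t) = 12e^(6t) - 9e^(t)

Coefficient matrix A = [[-9, 10], [-15, 16]].
Characteristic polynomial det(A - λI) = λ^2 - 7λ + 6 = 0.
Eigenvalues λ = 6, 1.
For λ=6: (A-λI) row 1 is [-15, 10], so an eigenvector is (2, 3).
For λ=1: (A-λI) row 1 is [-10, 10], so an eigenvector is (1, 1).
General solution: C_1e^(6t)(2,3) + C_2e^(t)(1,1).
Applying p(0)=-1, q(0)=3 gives C_1=4, C_2=-9.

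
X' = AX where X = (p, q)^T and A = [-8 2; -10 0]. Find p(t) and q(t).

Coefficient matrix A = [[-8, 2], [-10, 0]].
Characteristic polynomial det(A - λI) = λ^2 + 8λ + 20 = 0.
Eigenvalues λ = -4 ± 2i (complex conjugate pair).
For λ=-4+2i: an eigenvector is (0,1) - i(1,2) = (0 - i, 1 - 2i).
A real fundamental pair from Re and Im of e^((-4+2i)t)v: X_1 = e^(-4t)(cos(2t)·(0,1) + sin(2t)·(1,2)), X_2 = e^(-4t)(sin(2t)·(0,1) - cos(2t)·(1,2)).
General solution: C_1X_1 + C_2X_2.

p(t) = C_1e^(-4t)sin(2t) - C_2e^(-4t)cos(2t), q(t) = 2C_1e^(-4t)sin(2t) + C_1e^(-4t)cos(2t) + C_2e^(-4t)sin(2t) - 2C_2e^(-4t)cos(2t)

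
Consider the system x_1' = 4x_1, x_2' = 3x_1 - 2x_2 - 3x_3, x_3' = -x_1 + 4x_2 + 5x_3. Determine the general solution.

Coefficient matrix A = [[4, 0, 0], [3, -2, -3], [-1, 4, 5]].
det(A - λI) = 0 gives eigenvalues λ = 4, 1, 2.
For λ=4: eigenvector (1,0,1).
For λ=1: eigenvector (0,1,-1).
For λ=2: eigenvector (0,-3,4).
General solution: C_1e^(4t)(1,0,1) + C_2e^(t)(0,1,-1) + C_3e^(2t)(0,-3,4).

x_1(t) = C_1e^(4t), x_2(t) = C_2e^(t) - 3C_3e^(2t), x_3(t) = C_1e^(4t) - C_2e^(t) + 4C_3e^(2t)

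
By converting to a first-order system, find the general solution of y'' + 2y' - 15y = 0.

y(t) = K_1e^(3t) + K_2e^(-5t)

Let x_1 = y, x_2 = y'. Then x_1' = x_2 and x_2' = 15x_1 - 2x_2.
A = [[0,1],[15,-2]]; det(A-λI) = λ^2 + 2λ - 15.
Eigenvalues λ = 3, -5 with eigenvectors (1,3), (1,-5).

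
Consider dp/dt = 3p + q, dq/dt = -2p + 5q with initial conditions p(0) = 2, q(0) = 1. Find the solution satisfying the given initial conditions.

p(t) = -e^(4t)sin(t) + 2e^(4t)cos(t), q(t) = -3e^(4t)sin(t) + e^(4t)cos(t)

Coefficient matrix A = [[3, 1], [-2, 5]].
Characteristic polynomial det(A - λI) = λ^2 - 8λ + 17 = 0.
Eigenvalues λ = 4 ± i (complex conjugate pair).
For λ=4+i: an eigenvector is (1,1) - i(0,-1) = (1, 1 + i).
A real fundamental pair from Re and Im of e^((4+i)t)v: X_1 = e^(4t)(cos(t)·(1,1) + sin(t)·(0,-1)), X_2 = e^(4t)(sin(t)·(1,1) - cos(t)·(0,-1)).
General solution: c_1X_1 + c_2X_2.
Applying p(0)=2, q(0)=1 gives c_1=2, c_2=-1.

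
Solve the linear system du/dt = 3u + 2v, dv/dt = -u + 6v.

u(t) = -K_1e^(5t) - 2K_2e^(4t), v(t) = -K_1e^(5t) - K_2e^(4t)

Coefficient matrix A = [[3, 2], [-1, 6]].
Characteristic polynomial det(A - λI) = λ^2 - 9λ + 20 = 0.
Eigenvalues λ = 5, 4.
For λ=5: (A-λI) row 1 is [-2, 2], so an eigenvector is (-1, -1).
For λ=4: (A-λI) row 1 is [-1, 2], so an eigenvector is (-2, -1).
General solution: K_1e^(5t)(-1,-1) + K_2e^(4t)(-2,-1).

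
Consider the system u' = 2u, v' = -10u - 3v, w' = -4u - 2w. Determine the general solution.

u(t) = c_3e^(2t), v(t) = c_2e^(-3t) - 2c_3e^(2t), w(t) = c_1e^(-2t) - c_3e^(2t)

Coefficient matrix A = [[2, 0, 0], [-10, -3, 0], [-4, 0, -2]].
det(A - λI) = 0 gives eigenvalues λ = -2, -3, 2.
For λ=-2: eigenvector (0,0,1).
For λ=-3: eigenvector (0,1,0).
For λ=2: eigenvector (1,-2,-1).
General solution: c_1e^(-2t)(0,0,1) + c_2e^(-3t)(0,1,0) + c_3e^(2t)(1,-2,-1).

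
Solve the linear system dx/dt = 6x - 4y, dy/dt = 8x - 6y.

Coefficient matrix A = [[6, -4], [8, -6]].
Characteristic polynomial det(A - λI) = λ^2 - 4 = 0.
Eigenvalues λ = 2, -2.
For λ=2: (A-λI) row 1 is [4, -4], so an eigenvector is (1, 1).
For λ=-2: (A-λI) row 1 is [8, -4], so an eigenvector is (-1, -2).
General solution: C_1e^(2t)(1,1) + C_2e^(-2t)(-1,-2).

x(t) = C_1e^(2t) - C_2e^(-2t), y(t) = C_1e^(2t) - 2C_2e^(-2t)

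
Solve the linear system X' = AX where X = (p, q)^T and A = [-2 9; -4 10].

Coefficient matrix A = [[-2, 9], [-4, 10]].
Characteristic polynomial det(A - λI) = λ^2 - 8λ + 16 = 0.
Single eigenvalue λ = 4 with algebraic multiplicity 2.
Eigenvector v = (3,2); generalized eigenvector w with (A-λI)w=v is (1,1).
General solution: e^(4t)[K_1·v + K_2·(t·v + w)].

p(t) = 3K_1e^(4t) + 3K_2te^(4t) + K_2e^(4t), q(t) = 2K_1e^(4t) + 2K_2te^(4t) + K_2e^(4t)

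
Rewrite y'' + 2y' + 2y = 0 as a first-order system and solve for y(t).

y(t) = c_1e^(-t)cos(t) + c_2e^(-t)sin(t)

Let x_1 = y, x_2 = y'. Then x_1' = x_2 and x_2' = -2x_1 - 2x_2.
A = [[0,1],[-2,-2]]; det(A-λI) = λ^2 + 2λ + 2.
Eigenvalues λ = -1 ± i.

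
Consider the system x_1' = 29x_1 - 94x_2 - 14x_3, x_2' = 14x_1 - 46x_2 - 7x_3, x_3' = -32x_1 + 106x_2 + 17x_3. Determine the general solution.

Coefficient matrix A = [[29, -94, -14], [14, -46, -7], [-32, 106, 17]].
det(A - λI) = 0 gives eigenvalues λ = 1, -4, 3.
For λ=1: eigenvector (1,0,2).
For λ=-4: eigenvector (2,1,-2).
For λ=3: eigenvector (-2,-1,3).
General solution: c_1e^(t)(1,0,2) + c_2e^(-4t)(2,1,-2) + c_3e^(3t)(-2,-1,3).

x_1(t) = c_1e^(t) + 2c_2e^(-4t) - 2c_3e^(3t), x_2(t) = c_2e^(-4t) - c_3e^(3t), x_3(t) = 2c_1e^(t) - 2c_2e^(-4t) + 3c_3e^(3t)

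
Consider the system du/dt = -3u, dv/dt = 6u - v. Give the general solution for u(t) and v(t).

Coefficient matrix A = [[-3, 0], [6, -1]].
Characteristic polynomial det(A - λI) = λ^2 + 4λ + 3 = 0.
Eigenvalues λ = -3, -1.
For λ=-3: (A-λI) row 2 is [6, 2], so an eigenvector is (1, -3).
For λ=-1: (A-λI) row 1 is [-2, 0], so an eigenvector is (0, -1).
General solution: K_1e^(-3t)(1,-3) + K_2e^(-t)(0,-1).

u(t) = K_1e^(-3t), v(t) = -3K_1e^(-3t) - K_2e^(-t)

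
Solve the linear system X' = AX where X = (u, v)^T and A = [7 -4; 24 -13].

u(t) = -K_1e^(-5t) + K_2e^(-t), v(t) = -3K_1e^(-5t) + 2K_2e^(-t)

Coefficient matrix A = [[7, -4], [24, -13]].
Characteristic polynomial det(A - λI) = λ^2 + 6λ + 5 = 0.
Eigenvalues λ = -5, -1.
For λ=-5: (A-λI) row 1 is [12, -4], so an eigenvector is (-1, -3).
For λ=-1: (A-λI) row 1 is [8, -4], so an eigenvector is (1, 2).
General solution: K_1e^(-5t)(-1,-3) + K_2e^(-t)(1,2).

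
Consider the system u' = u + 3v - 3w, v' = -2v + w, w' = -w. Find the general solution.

u(t) = -C_2e^(-2t) + C_3e^(t), v(t) = C_1e^(-t) + C_2e^(-2t), w(t) = C_1e^(-t)

Coefficient matrix A = [[1, 3, -3], [0, -2, 1], [0, 0, -1]].
det(A - λI) = 0 gives eigenvalues λ = -1, -2, 1.
For λ=-1: eigenvector (0,1,1).
For λ=-2: eigenvector (-1,1,0).
For λ=1: eigenvector (1,0,0).
General solution: C_1e^(-t)(0,1,1) + C_2e^(-2t)(-1,1,0) + C_3e^(t)(1,0,0).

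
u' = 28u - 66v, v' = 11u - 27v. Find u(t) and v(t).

Coefficient matrix A = [[28, -66], [11, -27]].
Characteristic polynomial det(A - λI) = λ^2 - λ - 30 = 0.
Eigenvalues λ = -5, 6.
For λ=-5: (A-λI) row 1 is [33, -66], so an eigenvector is (2, 1).
For λ=6: (A-λI) row 1 is [22, -66], so an eigenvector is (-3, -1).
General solution: K_1e^(-5t)(2,1) + K_2e^(6t)(-3,-1).

u(t) = 2K_1e^(-5t) - 3K_2e^(6t), v(t) = K_1e^(-5t) - K_2e^(6t)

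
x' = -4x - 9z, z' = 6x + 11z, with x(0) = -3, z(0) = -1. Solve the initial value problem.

x(t) = 9e^(5t) - 12e^(2t), z(t) = -9e^(5t) + 8e^(2t)

Coefficient matrix A = [[-4, -9], [6, 11]].
Characteristic polynomial det(A - λI) = λ^2 - 7λ + 10 = 0.
Eigenvalues λ = 2, 5.
For λ=2: (A-λI) row 1 is [-6, -9], so an eigenvector is (-3, 2).
For λ=5: (A-λI) row 1 is [-9, -9], so an eigenvector is (-1, 1).
General solution: C_1e^(2t)(-3,2) + C_2e^(5t)(-1,1).
Applying x(0)=-3, z(0)=-1 gives C_1=4, C_2=-9.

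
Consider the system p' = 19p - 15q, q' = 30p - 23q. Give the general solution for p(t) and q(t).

p(t) = 2C_1e^(-2t)sin(3t) + C_1e^(-2t)cos(3t) + C_2e^(-2t)sin(3t) - 2C_2e^(-2t)cos(3t), q(t) = 3C_1e^(-2t)sin(3t) + C_1e^(-2t)cos(3t) + C_2e^(-2t)sin(3t) - 3C_2e^(-2t)cos(3t)

Coefficient matrix A = [[19, -15], [30, -23]].
Characteristic polynomial det(A - λI) = λ^2 + 4λ + 13 = 0.
Eigenvalues λ = -2 ± 3i (complex conjugate pair).
For λ=-2+3i: an eigenvector is (1,1) - i(2,3) = (1 - 2i, 1 - 3i).
A real fundamental pair from Re and Im of e^((-2+3i)t)v: X_1 = e^(-2t)(cos(3t)·(1,1) + sin(3t)·(2,3)), X_2 = e^(-2t)(sin(3t)·(1,1) - cos(3t)·(2,3)).
General solution: C_1X_1 + C_2X_2.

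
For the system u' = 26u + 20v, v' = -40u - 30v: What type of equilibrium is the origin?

A = [[26,20],[-40,-30]]; det(A-λI) = λ^2 + 4λ + 20.
λ = -2 ± 4i: negative real part.

stable spiral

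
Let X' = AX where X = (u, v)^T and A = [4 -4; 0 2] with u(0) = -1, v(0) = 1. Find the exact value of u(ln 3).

-225

A = [[4,-4],[0,2]]; eigenvalues λ = 4, 2.
Eigenvectors: (-1,0) for λ=4, (2,1) for λ=2.
From the initial condition, c_1 = 3, c_2 = 1.
u(ln 3) = (3)(3^4)(-1) + (1)(3^2)(2) = -225.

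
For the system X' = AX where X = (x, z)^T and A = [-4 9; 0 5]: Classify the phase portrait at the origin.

A = [[-4,9],[0,5]]; det(A-λI) = λ^2 - λ - 20.
λ = 5, -4: opposite signs.

saddle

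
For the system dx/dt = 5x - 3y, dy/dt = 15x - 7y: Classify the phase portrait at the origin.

A = [[5,-3],[15,-7]]; det(A-λI) = λ^2 + 2λ + 10.
λ = -1 ± 3i: negative real part.

stable spiral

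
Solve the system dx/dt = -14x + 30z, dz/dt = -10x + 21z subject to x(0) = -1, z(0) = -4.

x(t) = -21e^(6t) + 20e^(t), z(t) = -14e^(6t) + 10e^(t)

Coefficient matrix A = [[-14, 30], [-10, 21]].
Characteristic polynomial det(A - λI) = λ^2 - 7λ + 6 = 0.
Eigenvalues λ = 1, 6.
For λ=1: (A-λI) row 1 is [-15, 30], so an eigenvector is (-2, -1).
For λ=6: (A-λI) row 1 is [-20, 30], so an eigenvector is (3, 2).
General solution: c_1e^(t)(-2,-1) + c_2e^(6t)(3,2).
Applying x(0)=-1, z(0)=-4 gives c_1=-10, c_2=-7.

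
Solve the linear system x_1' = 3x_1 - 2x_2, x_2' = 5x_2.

x_1(t) = -c_1e^(3t) - c_2e^(5t), x_2(t) = c_2e^(5t)

Coefficient matrix A = [[3, -2], [0, 5]].
Characteristic polynomial det(A - λI) = λ^2 - 8λ + 15 = 0.
Eigenvalues λ = 3, 5.
For λ=3: (A-λI) row 1 is [0, -2], so an eigenvector is (-1, 0).
For λ=5: (A-λI) row 1 is [-2, -2], so an eigenvector is (-1, 1).
General solution: c_1e^(3t)(-1,0) + c_2e^(5t)(-1,1).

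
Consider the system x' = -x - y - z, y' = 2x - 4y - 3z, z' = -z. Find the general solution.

x(t) = c_1e^(-2t) + c_2e^(-3t), y(t) = c_1e^(-2t) + 2c_2e^(-3t) - c_3e^(-t), z(t) = c_3e^(-t)

Coefficient matrix A = [[-1, -1, -1], [2, -4, -3], [0, 0, -1]].
det(A - λI) = 0 gives eigenvalues λ = -2, -3, -1.
For λ=-2: eigenvector (1,1,0).
For λ=-3: eigenvector (1,2,0).
For λ=-1: eigenvector (0,-1,1).
General solution: c_1e^(-2t)(1,1,0) + c_2e^(-3t)(1,2,0) + c_3e^(-t)(0,-1,1).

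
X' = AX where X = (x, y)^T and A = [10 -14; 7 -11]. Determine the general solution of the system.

x(t) = c_1e^(-4t) + 2c_2e^(3t), y(t) = c_1e^(-4t) + c_2e^(3t)

Coefficient matrix A = [[10, -14], [7, -11]].
Characteristic polynomial det(A - λI) = λ^2 + λ - 12 = 0.
Eigenvalues λ = -4, 3.
For λ=-4: (A-λI) row 1 is [14, -14], so an eigenvector is (1, 1).
For λ=3: (A-λI) row 1 is [7, -14], so an eigenvector is (2, 1).
General solution: c_1e^(-4t)(1,1) + c_2e^(3t)(2,1).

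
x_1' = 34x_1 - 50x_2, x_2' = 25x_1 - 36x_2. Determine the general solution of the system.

x_1(t) = -c_1e^(-t)sin(5t) - 3c_1e^(-t)cos(5t) - 3c_2e^(-t)sin(5t) + c_2e^(-t)cos(5t), x_2(t) = -c_1e^(-t)sin(5t) - 2c_1e^(-t)cos(5t) - 2c_2e^(-t)sin(5t) + c_2e^(-t)cos(5t)

Coefficient matrix A = [[34, -50], [25, -36]].
Characteristic polynomial det(A - λI) = λ^2 + 2λ + 26 = 0.
Eigenvalues λ = -1 ± 5i (complex conjugate pair).
For λ=-1+5i: an eigenvector is (-3,-2) - i(-1,-1) = (-3 + i, -2 + i).
A real fundamental pair from Re and Im of e^((-1+5i)t)v: X_1 = e^(-t)(cos(5t)·(-3,-2) + sin(5t)·(-1,-1)), X_2 = e^(-t)(sin(5t)·(-3,-2) - cos(5t)·(-1,-1)).
General solution: c_1X_1 + c_2X_2.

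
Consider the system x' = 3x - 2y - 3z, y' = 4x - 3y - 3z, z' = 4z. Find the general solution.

x(t) = K_1e^(-t) - K_2e^(4t) - K_3e^(t), y(t) = 2K_1e^(-t) - K_2e^(4t) - K_3e^(t), z(t) = K_2e^(4t)

Coefficient matrix A = [[3, -2, -3], [4, -3, -3], [0, 0, 4]].
det(A - λI) = 0 gives eigenvalues λ = -1, 4, 1.
For λ=-1: eigenvector (1,2,0).
For λ=4: eigenvector (-1,-1,1).
For λ=1: eigenvector (-1,-1,0).
General solution: K_1e^(-t)(1,2,0) + K_2e^(4t)(-1,-1,1) + K_3e^(t)(-1,-1,0).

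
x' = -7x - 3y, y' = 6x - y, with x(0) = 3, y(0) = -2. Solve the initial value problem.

x(t) = -e^(-4t)sin(3t) + 3e^(-4t)cos(3t), y(t) = 4e^(-4t)sin(3t) - 2e^(-4t)cos(3t)

Coefficient matrix A = [[-7, -3], [6, -1]].
Characteristic polynomial det(A - λI) = λ^2 + 8λ + 25 = 0.
Eigenvalues λ = -4 ± 3i (complex conjugate pair).
For λ=-4+3i: an eigenvector is (0,1) - i(-1,1) = (0 + i, 1 - i).
A real fundamental pair from Re and Im of e^((-4+3i)t)v: X_1 = e^(-4t)(cos(3t)·(0,1) + sin(3t)·(-1,1)), X_2 = e^(-4t)(sin(3t)·(0,1) - cos(3t)·(-1,1)).
General solution: K_1X_1 + K_2X_2.
Applying x(0)=3, y(0)=-2 gives K_1=1, K_2=3.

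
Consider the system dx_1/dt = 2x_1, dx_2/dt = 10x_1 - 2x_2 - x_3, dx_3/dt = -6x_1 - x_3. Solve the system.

x_1(t) = K_2e^(2t), x_2(t) = K_1e^(-2t) + 3K_2e^(2t) - K_3e^(-t), x_3(t) = -2K_2e^(2t) + K_3e^(-t)

Coefficient matrix A = [[2, 0, 0], [10, -2, -1], [-6, 0, -1]].
det(A - λI) = 0 gives eigenvalues λ = -2, 2, -1.
For λ=-2: eigenvector (0,1,0).
For λ=2: eigenvector (1,3,-2).
For λ=-1: eigenvector (0,-1,1).
General solution: K_1e^(-2t)(0,1,0) + K_2e^(2t)(1,3,-2) + K_3e^(-t)(0,-1,1).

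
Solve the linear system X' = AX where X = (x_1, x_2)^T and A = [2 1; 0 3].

x_1(t) = c_1e^(2t) - c_2e^(3t), x_2(t) = -c_2e^(3t)

Coefficient matrix A = [[2, 1], [0, 3]].
Characteristic polynomial det(A - λI) = λ^2 - 5λ + 6 = 0.
Eigenvalues λ = 2, 3.
For λ=2: (A-λI) row 1 is [0, 1], so an eigenvector is (1, 0).
For λ=3: (A-λI) row 1 is [-1, 1], so an eigenvector is (-1, -1).
General solution: c_1e^(2t)(1,0) + c_2e^(3t)(-1,-1).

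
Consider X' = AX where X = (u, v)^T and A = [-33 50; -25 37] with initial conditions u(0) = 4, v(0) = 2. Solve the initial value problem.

Coefficient matrix A = [[-33, 50], [-25, 37]].
Characteristic polynomial det(A - λI) = λ^2 - 4λ + 29 = 0.
Eigenvalues λ = 2 ± 5i (complex conjugate pair).
For λ=2+5i: an eigenvector is (-1,-1) - i(-3,-2) = (-1 + 3i, -1 + 2i).
A real fundamental pair from Re and Im of e^((2+5i)t)v: X_1 = e^(2t)(cos(5t)·(-1,-1) + sin(5t)·(-3,-2)), X_2 = e^(2t)(sin(5t)·(-1,-1) - cos(5t)·(-3,-2)).
General solution: C_1X_1 + C_2X_2.
Applying u(0)=4, v(0)=2 gives C_1=2, C_2=2.

u(t) = -8e^(2t)sin(5t) + 4e^(2t)cos(5t), v(t) = -6e^(2t)sin(5t) + 2e^(2t)cos(5t)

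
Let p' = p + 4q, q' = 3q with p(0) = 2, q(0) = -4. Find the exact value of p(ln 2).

A = [[1,4],[0,3]]; eigenvalues λ = 1, 3.
Eigenvectors: (1,0) for λ=1, (-2,-1) for λ=3.
From the initial condition, c_1 = 10, c_2 = 4.
p(ln 2) = (10)(2^1)(1) + (4)(2^3)(-2) = -44.

-44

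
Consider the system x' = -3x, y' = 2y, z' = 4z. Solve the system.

Coefficient matrix A = [[-3, 0, 0], [0, 2, 0], [0, 0, 4]].
det(A - λI) = 0 gives eigenvalues λ = -3, 2, 4.
For λ=-3: eigenvector (1,0,0).
For λ=2: eigenvector (0,1,0).
For λ=4: eigenvector (0,0,1).
General solution: c_1e^(-3t)(1,0,0) + c_2e^(2t)(0,1,0) + c_3e^(4t)(0,0,1).

x(t) = c_1e^(-3t), y(t) = c_2e^(2t), z(t) = c_3e^(4t)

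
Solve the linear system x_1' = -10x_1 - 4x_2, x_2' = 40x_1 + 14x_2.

Coefficient matrix A = [[-10, -4], [40, 14]].
Characteristic polynomial det(A - λI) = λ^2 - 4λ + 20 = 0.
Eigenvalues λ = 2 ± 4i (complex conjugate pair).
For λ=2+4i: an eigenvector is (0,1) - i(-1,3) = (0 + i, 1 - 3i).
A real fundamental pair from Re and Im of e^((2+4i)t)v: X_1 = e^(2t)(cos(4t)·(0,1) + sin(4t)·(-1,3)), X_2 = e^(2t)(sin(4t)·(0,1) - cos(4t)·(-1,3)).
General solution: K_1X_1 + K_2X_2.

x_1(t) = -K_1e^(2t)sin(4t) + K_2e^(2t)cos(4t), x_2(t) = 3K_1e^(2t)sin(4t) + K_1e^(2t)cos(4t) + K_2e^(2t)sin(4t) - 3K_2e^(2t)cos(4t)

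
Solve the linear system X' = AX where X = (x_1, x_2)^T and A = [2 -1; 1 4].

x_1(t) = -C_1e^(3t) - C_2te^(3t) + C_2e^(3t), x_2(t) = C_1e^(3t) + C_2te^(3t)

Coefficient matrix A = [[2, -1], [1, 4]].
Characteristic polynomial det(A - λI) = λ^2 - 6λ + 9 = 0.
Single eigenvalue λ = 3 with algebraic multiplicity 2.
Eigenvector v = (-1,1); generalized eigenvector w with (A-λI)w=v is (1,0).
General solution: e^(3t)[C_1·v + C_2·(t·v + w)].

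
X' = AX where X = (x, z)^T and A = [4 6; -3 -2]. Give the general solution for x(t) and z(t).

Coefficient matrix A = [[4, 6], [-3, -2]].
Characteristic polynomial det(A - λI) = λ^2 - 2λ + 10 = 0.
Eigenvalues λ = 1 ± 3i (complex conjugate pair).
For λ=1+3i: an eigenvector is (-1,0) - i(-1,1) = (-1 + i, 0 - i).
A real fundamental pair from Re and Im of e^((1+3i)t)v: X_1 = e^(t)(cos(3t)·(-1,0) + sin(3t)·(-1,1)), X_2 = e^(t)(sin(3t)·(-1,0) - cos(3t)·(-1,1)).
General solution: c_1X_1 + c_2X_2.

x(t) = -c_1e^(t)sin(3t) - c_1e^(t)cos(3t) - c_2e^(t)sin(3t) + c_2e^(t)cos(3t), z(t) = c_1e^(t)sin(3t) - c_2e^(t)cos(3t)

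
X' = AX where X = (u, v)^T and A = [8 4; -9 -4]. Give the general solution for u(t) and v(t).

u(t) = -2C_1e^(2t) - 2C_2te^(2t) - C_2e^(2t), v(t) = 3C_1e^(2t) + 3C_2te^(2t) + C_2e^(2t)

Coefficient matrix A = [[8, 4], [-9, -4]].
Characteristic polynomial det(A - λI) = λ^2 - 4λ + 4 = 0.
Single eigenvalue λ = 2 with algebraic multiplicity 2.
Eigenvector v = (-2,3); generalized eigenvector w with (A-λI)w=v is (-1,1).
General solution: e^(2t)[C_1·v + C_2·(t·v + w)].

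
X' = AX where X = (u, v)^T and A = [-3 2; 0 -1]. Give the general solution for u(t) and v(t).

u(t) = -K_1e^(-t) + K_2e^(-3t), v(t) = -K_1e^(-t)

Coefficient matrix A = [[-3, 2], [0, -1]].
Characteristic polynomial det(A - λI) = λ^2 + 4λ + 3 = 0.
Eigenvalues λ = -1, -3.
For λ=-1: (A-λI) row 1 is [-2, 2], so an eigenvector is (-1, -1).
For λ=-3: (A-λI) row 1 is [0, 2], so an eigenvector is (1, 0).
General solution: K_1e^(-t)(-1,-1) + K_2e^(-3t)(1,0).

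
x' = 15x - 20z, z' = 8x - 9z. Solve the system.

Coefficient matrix A = [[15, -20], [8, -9]].
Characteristic polynomial det(A - λI) = λ^2 - 6λ + 25 = 0.
Eigenvalues λ = 3 ± 4i (complex conjugate pair).
For λ=3+4i: an eigenvector is (-2,-1) - i(-1,-1) = (-2 + i, -1 + i).
A real fundamental pair from Re and Im of e^((3+4i)t)v: X_1 = e^(3t)(cos(4t)·(-2,-1) + sin(4t)·(-1,-1)), X_2 = e^(3t)(sin(4t)·(-2,-1) - cos(4t)·(-1,-1)).
General solution: K_1X_1 + K_2X_2.

x(t) = -K_1e^(3t)sin(4t) - 2K_1e^(3t)cos(4t) - 2K_2e^(3t)sin(4t) + K_2e^(3t)cos(4t), z(t) = -K_1e^(3t)sin(4t) - K_1e^(3t)cos(4t) - K_2e^(3t)sin(4t) + K_2e^(3t)cos(4t)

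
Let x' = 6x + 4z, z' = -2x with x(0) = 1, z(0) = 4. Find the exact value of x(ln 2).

A = [[6,4],[-2,0]]; eigenvalues λ = 4, 2.
Eigenvectors: (-2,1) for λ=4, (1,-1) for λ=2.
From the initial condition, c_1 = -5, c_2 = -9.
x(ln 2) = (-5)(2^4)(-2) + (-9)(2^2)(1) = 124.

124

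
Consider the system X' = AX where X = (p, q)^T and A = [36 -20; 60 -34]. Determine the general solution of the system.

p(t) = -K_1e^(-4t) - 2K_2e^(6t), q(t) = -2K_1e^(-4t) - 3K_2e^(6t)

Coefficient matrix A = [[36, -20], [60, -34]].
Characteristic polynomial det(A - λI) = λ^2 - 2λ - 24 = 0.
Eigenvalues λ = -4, 6.
For λ=-4: (A-λI) row 1 is [40, -20], so an eigenvector is (-1, -2).
For λ=6: (A-λI) row 1 is [30, -20], so an eigenvector is (-2, -3).
General solution: K_1e^(-4t)(-1,-2) + K_2e^(6t)(-2,-3).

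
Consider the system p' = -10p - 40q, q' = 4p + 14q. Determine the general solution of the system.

p(t) = -K_1e^(2t)sin(4t) - 3K_1e^(2t)cos(4t) - 3K_2e^(2t)sin(4t) + K_2e^(2t)cos(4t), q(t) = K_1e^(2t)cos(4t) + K_2e^(2t)sin(4t)

Coefficient matrix A = [[-10, -40], [4, 14]].
Characteristic polynomial det(A - λI) = λ^2 - 4λ + 20 = 0.
Eigenvalues λ = 2 ± 4i (complex conjugate pair).
For λ=2+4i: an eigenvector is (-3,1) - i(-1,0) = (-3 + i, 1).
A real fundamental pair from Re and Im of e^((2+4i)t)v: X_1 = e^(2t)(cos(4t)·(-3,1) + sin(4t)·(-1,0)), X_2 = e^(2t)(sin(4t)·(-3,1) - cos(4t)·(-1,0)).
General solution: K_1X_1 + K_2X_2.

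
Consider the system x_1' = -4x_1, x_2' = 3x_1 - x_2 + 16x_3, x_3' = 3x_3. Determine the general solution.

Coefficient matrix A = [[-4, 0, 0], [3, -1, 16], [0, 0, 3]].
det(A - λI) = 0 gives eigenvalues λ = -1, -4, 3.
For λ=-1: eigenvector (0,1,0).
For λ=-4: eigenvector (1,-1,0).
For λ=3: eigenvector (0,4,1).
General solution: c_1e^(-t)(0,1,0) + c_2e^(-4t)(1,-1,0) + c_3e^(3t)(0,4,1).

x_1(t) = c_2e^(-4t), x_2(t) = c_1e^(-t) - c_2e^(-4t) + 4c_3e^(3t), x_3(t) = c_3e^(3t)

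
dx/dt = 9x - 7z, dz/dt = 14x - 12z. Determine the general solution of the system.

x(t) = -C_1e^(-5t) + C_2e^(2t), z(t) = -2C_1e^(-5t) + C_2e^(2t)

Coefficient matrix A = [[9, -7], [14, -12]].
Characteristic polynomial det(A - λI) = λ^2 + 3λ - 10 = 0.
Eigenvalues λ = -5, 2.
For λ=-5: (A-λI) row 1 is [14, -7], so an eigenvector is (-1, -2).
For λ=2: (A-λI) row 1 is [7, -7], so an eigenvector is (1, 1).
General solution: C_1e^(-5t)(-1,-2) + C_2e^(2t)(1,1).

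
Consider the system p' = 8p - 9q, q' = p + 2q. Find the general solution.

Coefficient matrix A = [[8, -9], [1, 2]].
Characteristic polynomial det(A - λI) = λ^2 - 10λ + 25 = 0.
Single eigenvalue λ = 5 with algebraic multiplicity 2.
Eigenvector v = (3,1); generalized eigenvector w with (A-λI)w=v is (-2,-1).
General solution: e^(5t)[c_1·v + c_2·(t·v + w)].

p(t) = 3c_1e^(5t) + 3c_2te^(5t) - 2c_2e^(5t), q(t) = c_1e^(5t) + c_2te^(5t) - c_2e^(5t)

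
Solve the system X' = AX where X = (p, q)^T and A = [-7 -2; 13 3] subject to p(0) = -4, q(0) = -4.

p(t) = 28e^(-2t)sin(t) - 4e^(-2t)cos(t), q(t) = -72e^(-2t)sin(t) - 4e^(-2t)cos(t)

Coefficient matrix A = [[-7, -2], [13, 3]].
Characteristic polynomial det(A - λI) = λ^2 + 4λ + 5 = 0.
Eigenvalues λ = -2 ± i (complex conjugate pair).
For λ=-2+i: an eigenvector is (-1,2) - i(1,-3) = (-1 - i, 2 + 3i).
A real fundamental pair from Re and Im of e^((-2+i)t)v: X_1 = e^(-2t)(cos(t)·(-1,2) + sin(t)·(1,-3)), X_2 = e^(-2t)(sin(t)·(-1,2) - cos(t)·(1,-3)).
General solution: K_1X_1 + K_2X_2.
Applying p(0)=-4, q(0)=-4 gives K_1=16, K_2=-12.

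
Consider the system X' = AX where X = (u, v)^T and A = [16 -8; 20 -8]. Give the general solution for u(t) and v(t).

Coefficient matrix A = [[16, -8], [20, -8]].
Characteristic polynomial det(A - λI) = λ^2 - 8λ + 32 = 0.
Eigenvalues λ = 4 ± 4i (complex conjugate pair).
For λ=4+4i: an eigenvector is (1,2) - i(-1,-1) = (1 + i, 2 + i).
A real fundamental pair from Re and Im of e^((4+4i)t)v: X_1 = e^(4t)(cos(4t)·(1,2) + sin(4t)·(-1,-1)), X_2 = e^(4t)(sin(4t)·(1,2) - cos(4t)·(-1,-1)).
General solution: K_1X_1 + K_2X_2.

u(t) = -K_1e^(4t)sin(4t) + K_1e^(4t)cos(4t) + K_2e^(4t)sin(4t) + K_2e^(4t)cos(4t), v(t) = -K_1e^(4t)sin(4t) + 2K_1e^(4t)cos(4t) + 2K_2e^(4t)sin(4t) + K_2e^(4t)cos(4t)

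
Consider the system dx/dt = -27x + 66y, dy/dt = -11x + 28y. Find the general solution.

x(t) = -2K_1e^(6t) - 3K_2e^(-5t), y(t) = -K_1e^(6t) - K_2e^(-5t)

Coefficient matrix A = [[-27, 66], [-11, 28]].
Characteristic polynomial det(A - λI) = λ^2 - λ - 30 = 0.
Eigenvalues λ = 6, -5.
For λ=6: (A-λI) row 1 is [-33, 66], so an eigenvector is (-2, -1).
For λ=-5: (A-λI) row 1 is [-22, 66], so an eigenvector is (-3, -1).
General solution: K_1e^(6t)(-2,-1) + K_2e^(-5t)(-3,-1).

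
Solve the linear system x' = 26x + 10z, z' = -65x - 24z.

x(t) = K_1e^(t)sin(5t) - K_1e^(t)cos(5t) - K_2e^(t)sin(5t) - K_2e^(t)cos(5t), z(t) = -2K_1e^(t)sin(5t) + 3K_1e^(t)cos(5t) + 3K_2e^(t)sin(5t) + 2K_2e^(t)cos(5t)

Coefficient matrix A = [[26, 10], [-65, -24]].
Characteristic polynomial det(A - λI) = λ^2 - 2λ + 26 = 0.
Eigenvalues λ = 1 ± 5i (complex conjugate pair).
For λ=1+5i: an eigenvector is (-1,3) - i(1,-2) = (-1 - i, 3 + 2i).
A real fundamental pair from Re and Im of e^((1+5i)t)v: X_1 = e^(t)(cos(5t)·(-1,3) + sin(5t)·(1,-2)), X_2 = e^(t)(sin(5t)·(-1,3) - cos(5t)·(1,-2)).
General solution: K_1X_1 + K_2X_2.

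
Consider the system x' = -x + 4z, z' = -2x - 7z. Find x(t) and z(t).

Coefficient matrix A = [[-1, 4], [-2, -7]].
Characteristic polynomial det(A - λI) = λ^2 + 8λ + 15 = 0.
Eigenvalues λ = -5, -3.
For λ=-5: (A-λI) row 1 is [4, 4], so an eigenvector is (-1, 1).
For λ=-3: (A-λI) row 1 is [2, 4], so an eigenvector is (2, -1).
General solution: K_1e^(-5t)(-1,1) + K_2e^(-3t)(2,-1).

x(t) = -K_1e^(-5t) + 2K_2e^(-3t), z(t) = K_1e^(-5t) - K_2e^(-3t)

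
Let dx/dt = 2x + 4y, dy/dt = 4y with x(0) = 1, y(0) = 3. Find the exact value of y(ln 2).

48

A = [[2,4],[0,4]]; eigenvalues λ = 2, 4.
Eigenvectors: (1,0) for λ=2, (-2,-1) for λ=4.
From the initial condition, c_1 = -5, c_2 = -3.
y(ln 2) = (-5)(2^2)(0) + (-3)(2^4)(-1) = 48.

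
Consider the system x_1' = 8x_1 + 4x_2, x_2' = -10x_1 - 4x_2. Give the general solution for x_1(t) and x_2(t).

Coefficient matrix A = [[8, 4], [-10, -4]].
Characteristic polynomial det(A - λI) = λ^2 - 4λ + 8 = 0.
Eigenvalues λ = 2 ± 2i (complex conjugate pair).
For λ=2+2i: an eigenvector is (1,-2) - i(-1,1) = (1 + i, -2 - i).
A real fundamental pair from Re and Im of e^((2+2i)t)v: X_1 = e^(2t)(cos(2t)·(1,-2) + sin(2t)·(-1,1)), X_2 = e^(2t)(sin(2t)·(1,-2) - cos(2t)·(-1,1)).
General solution: K_1X_1 + K_2X_2.

x_1(t) = -K_1e^(2t)sin(2t) + K_1e^(2t)cos(2t) + K_2e^(2t)sin(2t) + K_2e^(2t)cos(2t), x_2(t) = K_1e^(2t)sin(2t) - 2K_1e^(2t)cos(2t) - 2K_2e^(2t)sin(2t) - K_2e^(2t)cos(2t)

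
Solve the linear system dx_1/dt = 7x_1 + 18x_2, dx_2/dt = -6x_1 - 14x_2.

x_1(t) = 3c_1e^(-5t) - 2c_2e^(-2t), x_2(t) = -2c_1e^(-5t) + c_2e^(-2t)

Coefficient matrix A = [[7, 18], [-6, -14]].
Characteristic polynomial det(A - λI) = λ^2 + 7λ + 10 = 0.
Eigenvalues λ = -5, -2.
For λ=-5: (A-λI) row 1 is [12, 18], so an eigenvector is (3, -2).
For λ=-2: (A-λI) row 1 is [9, 18], so an eigenvector is (-2, 1).
General solution: c_1e^(-5t)(3,-2) + c_2e^(-2t)(-2,1).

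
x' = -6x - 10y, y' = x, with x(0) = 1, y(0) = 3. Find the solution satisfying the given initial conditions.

Coefficient matrix A = [[-6, -10], [1, 0]].
Characteristic polynomial det(A - λI) = λ^2 + 6λ + 10 = 0.
Eigenvalues λ = -3 ± i (complex conjugate pair).
For λ=-3+i: an eigenvector is (1,0) - i(-3,1) = (1 + 3i, 0 - i).
A real fundamental pair from Re and Im of e^((-3+i)t)v: X_1 = e^(-3t)(cos(t)·(1,0) + sin(t)·(-3,1)), X_2 = e^(-3t)(sin(t)·(1,0) - cos(t)·(-3,1)).
General solution: K_1X_1 + K_2X_2.
Applying x(0)=1, y(0)=3 gives K_1=10, K_2=-3.

x(t) = -33e^(-3t)sin(t) + e^(-3t)cos(t), y(t) = 10e^(-3t)sin(t) + 3e^(-3t)cos(t)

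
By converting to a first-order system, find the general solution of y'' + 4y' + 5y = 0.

y(t) = c_1e^(-2t)cos(t) + c_2e^(-2t)sin(t)

Let x_1 = y, x_2 = y'. Then x_1' = x_2 and x_2' = -5x_1 - 4x_2.
A = [[0,1],[-5,-4]]; det(A-λI) = λ^2 + 4λ + 5.
Eigenvalues λ = -2 ± i.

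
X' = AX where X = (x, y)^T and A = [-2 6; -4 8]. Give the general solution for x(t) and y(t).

x(t) = 3C_1e^(2t) + C_2e^(4t), y(t) = 2C_1e^(2t) + C_2e^(4t)

Coefficient matrix A = [[-2, 6], [-4, 8]].
Characteristic polynomial det(A - λI) = λ^2 - 6λ + 8 = 0.
Eigenvalues λ = 2, 4.
For λ=2: (A-λI) row 1 is [-4, 6], so an eigenvector is (3, 2).
For λ=4: (A-λI) row 1 is [-6, 6], so an eigenvector is (1, 1).
General solution: C_1e^(2t)(3,2) + C_2e^(4t)(1,1).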